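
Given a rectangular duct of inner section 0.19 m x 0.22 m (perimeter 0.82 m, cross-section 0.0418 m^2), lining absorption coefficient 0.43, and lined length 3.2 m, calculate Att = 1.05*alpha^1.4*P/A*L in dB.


alpha^1.4 = 0.43^1.4 = 0.3068
Attenuation rate = 1.05 * alpha^1.4 * P / A
= 1.05 * 0.3068 * 0.82 / 0.0418 = 6.31949 dB/m
Total Att = 6.31949 * 3.2 = 20.222 dB


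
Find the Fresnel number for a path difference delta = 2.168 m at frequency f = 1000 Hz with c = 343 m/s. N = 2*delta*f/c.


N = 2*delta*f/c = 2*delta/lambda, where lambda = c/f
lambda = 343 / 1000 = 0.343 m
N = 2 * 2.168 / 0.343 = 12.641


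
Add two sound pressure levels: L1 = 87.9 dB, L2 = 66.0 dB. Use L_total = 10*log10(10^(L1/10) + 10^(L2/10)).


10^(87.9/10) = 6.16595e+08
10^(66.0/10) = 3.98107e+06
Sum = 6.16595e+08 + 3.98107e+06 = 6.20576e+08
L_total = 10*log10(6.20576e+08) = 87.928 dB


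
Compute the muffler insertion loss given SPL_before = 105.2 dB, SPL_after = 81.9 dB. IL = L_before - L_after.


Insertion loss = SPL without muffler - SPL with muffler
IL = 105.2 - 81.9 = 23.3 dB


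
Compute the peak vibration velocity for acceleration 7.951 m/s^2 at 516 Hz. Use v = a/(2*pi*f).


omega = 2*pi*f = 2*pi*516 = 3242.12 rad/s
v = a / omega = 7.951 / 3242.12 = 0.0024524 m/s


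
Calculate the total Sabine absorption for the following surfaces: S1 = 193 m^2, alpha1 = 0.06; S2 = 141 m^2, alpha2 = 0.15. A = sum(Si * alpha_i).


193 * 0.06 = 11.58
141 * 0.15 = 21.15
A_total = 11.58 + 21.15 = 32.73 m^2


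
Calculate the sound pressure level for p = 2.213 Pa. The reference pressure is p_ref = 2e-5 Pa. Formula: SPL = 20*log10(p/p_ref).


p / p_ref = 2.213 / 2e-5 = 110650
SPL = 20 * log10(110650) = 100.88 dB


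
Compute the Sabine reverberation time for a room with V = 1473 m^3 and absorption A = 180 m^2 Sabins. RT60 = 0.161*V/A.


RT60 = 0.161 * 1473 / 180 = 1.3175 s


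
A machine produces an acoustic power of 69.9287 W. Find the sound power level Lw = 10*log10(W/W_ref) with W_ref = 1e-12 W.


W / W_ref = 69.9287 / 1e-12 = 6.99287e+13
Lw = 10 * log10(6.99287e+13) = 138.45 dB


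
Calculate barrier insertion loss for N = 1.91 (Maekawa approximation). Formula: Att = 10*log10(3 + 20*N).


3 + 20*N = 3 + 20*1.91 = 41.2
Att = 10*log10(41.2) = 16.149 dB


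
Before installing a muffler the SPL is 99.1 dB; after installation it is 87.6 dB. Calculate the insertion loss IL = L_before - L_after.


Insertion loss = SPL without muffler - SPL with muffler
IL = 99.1 - 87.6 = 11.5 dB


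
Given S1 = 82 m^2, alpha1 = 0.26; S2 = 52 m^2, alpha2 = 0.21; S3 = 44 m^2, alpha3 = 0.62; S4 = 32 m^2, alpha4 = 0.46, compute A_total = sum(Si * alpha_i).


82 * 0.26 = 21.32
52 * 0.21 = 10.92
44 * 0.62 = 27.28
32 * 0.46 = 14.72
A_total = 21.32 + 10.92 + 27.28 + 14.72 = 74.24 m^2


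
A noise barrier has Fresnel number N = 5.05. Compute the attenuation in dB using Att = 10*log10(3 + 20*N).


3 + 20*N = 3 + 20*5.05 = 104
Att = 10*log10(104) = 20.17 dB


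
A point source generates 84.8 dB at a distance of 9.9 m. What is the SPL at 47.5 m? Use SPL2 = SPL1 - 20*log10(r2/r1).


r2/r1 = 47.5/9.9 = 4.79798
Correction = 20*log10(4.79798) = 13.6212 dB
SPL2 = 84.8 - 13.6212 = 71.179 dB


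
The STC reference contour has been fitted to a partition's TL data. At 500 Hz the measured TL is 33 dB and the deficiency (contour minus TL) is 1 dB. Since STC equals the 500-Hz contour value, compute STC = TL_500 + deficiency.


By ASTM E413, STC = value of the fitted reference contour at 500 Hz.
Contour value at 500 Hz = TL_500 + deficiency = 33 + 1 = 34
STC = 34


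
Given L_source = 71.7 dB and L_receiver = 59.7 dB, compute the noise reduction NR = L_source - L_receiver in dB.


NR = L_source - L_receiver (difference between source and receiving room levels)
NR = 71.7 - 59.7 = 12 dB


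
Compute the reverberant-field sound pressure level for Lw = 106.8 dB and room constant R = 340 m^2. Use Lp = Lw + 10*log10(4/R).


4/R = 4/340 = 0.0117647
Lp = 106.8 + 10*log10(0.0117647) = 87.506 dB


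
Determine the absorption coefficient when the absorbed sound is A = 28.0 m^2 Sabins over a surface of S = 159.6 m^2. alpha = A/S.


Absorption coefficient = absorbed power / incident power
alpha = A / S = 28.0 / 159.6 = 0.17544


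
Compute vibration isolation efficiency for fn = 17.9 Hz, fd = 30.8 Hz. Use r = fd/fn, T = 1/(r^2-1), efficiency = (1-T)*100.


r = 30.8 / 17.9 = 1.72067
r^2 - 1 = 1.72067^2 - 1 = 1.96071
T = 1/1.96071 = 0.510019
Efficiency = (1 - 0.510019)*100 = 48.998 %


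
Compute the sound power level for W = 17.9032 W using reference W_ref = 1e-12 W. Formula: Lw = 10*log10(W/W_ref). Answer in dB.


W / W_ref = 17.9032 / 1e-12 = 1.79032e+13
Lw = 10 * log10(1.79032e+13) = 132.53 dB


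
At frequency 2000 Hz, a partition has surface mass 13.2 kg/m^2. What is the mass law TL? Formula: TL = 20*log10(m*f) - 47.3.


m * f = 13.2 * 2000 = 26400
20*log10(26400) = 88.4321 dB
TL = 88.4321 - 47.3 = 41.132 dB


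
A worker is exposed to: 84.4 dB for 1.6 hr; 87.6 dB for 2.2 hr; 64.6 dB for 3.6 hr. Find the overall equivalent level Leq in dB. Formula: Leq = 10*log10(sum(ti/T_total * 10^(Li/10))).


T_total = 1.6 + 2.2 + 3.6 = 7.4 hr
(1.6/7.4) * 10^(84.4/10) = 5.95509e+07
(2.2/7.4) * 10^(87.6/10) = 1.71077e+08
(3.6/7.4) * 10^(64.6/10) = 1.40304e+06
Sum = 5.95509e+07 + 1.71077e+08 + 1.40304e+06 = 2.32031e+08
Leq = 10*log10(2.32031e+08) = 83.655 dB


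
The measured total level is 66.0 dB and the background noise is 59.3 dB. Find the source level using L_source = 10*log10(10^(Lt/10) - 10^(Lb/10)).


10^(66.0/10) = 3.98107e+06
10^(59.3/10) = 851138
Difference = 3.98107e+06 - 851138 = 3.12993e+06
L_source = 10*log10(3.12993e+06) = 64.955 dB


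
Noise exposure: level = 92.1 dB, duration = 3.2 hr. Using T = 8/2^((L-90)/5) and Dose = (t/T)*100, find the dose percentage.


T_allowed = 8 / 2^((92.1 - 90)/5) = 5.9794 hr
Dose = 3.2 / 5.9794 * 100 = 53.517 %


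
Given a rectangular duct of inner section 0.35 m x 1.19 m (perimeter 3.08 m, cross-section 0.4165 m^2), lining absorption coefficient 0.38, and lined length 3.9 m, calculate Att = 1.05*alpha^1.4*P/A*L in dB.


alpha^1.4 = 0.38^1.4 = 0.258046
Attenuation rate = 1.05 * alpha^1.4 * P / A
= 1.05 * 0.258046 * 3.08 / 0.4165 = 2.00365 dB/m
Total Att = 2.00365 * 3.9 = 7.8142 dB


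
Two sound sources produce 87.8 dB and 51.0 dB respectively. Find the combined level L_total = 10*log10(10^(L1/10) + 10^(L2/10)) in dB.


10^(87.8/10) = 6.0256e+08
10^(51.0/10) = 125893
Sum = 6.0256e+08 + 125893 = 6.02686e+08
L_total = 10*log10(6.02686e+08) = 87.801 dB


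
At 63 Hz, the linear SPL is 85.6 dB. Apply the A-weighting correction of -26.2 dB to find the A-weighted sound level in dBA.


A-weighting table: 63 Hz -> -26.2 dB correction
SPL_A = SPL + correction = 85.6 + (-26.2) = 59.4 dBA


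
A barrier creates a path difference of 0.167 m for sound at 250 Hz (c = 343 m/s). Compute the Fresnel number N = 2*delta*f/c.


N = 2*delta*f/c = 2*delta/lambda, where lambda = c/f
lambda = 343 / 250 = 1.372 m
N = 2 * 0.167 / 1.372 = 0.24344


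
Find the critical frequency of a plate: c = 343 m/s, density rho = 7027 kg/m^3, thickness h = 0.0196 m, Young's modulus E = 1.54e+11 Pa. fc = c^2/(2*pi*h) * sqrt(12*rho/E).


12*rho/E = 12*7027/1.54e+11 = 5.47558e-07
sqrt(12*rho/E) = sqrt(5.47558e-07) = 0.000739972
c^2/(2*pi*h) = 343^2/(2*pi*0.0196) = 955328
fc = 955328 * 0.000739972 = 706.92 Hz


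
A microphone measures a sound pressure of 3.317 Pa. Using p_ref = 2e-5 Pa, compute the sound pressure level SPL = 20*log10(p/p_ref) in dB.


p / p_ref = 3.317 / 2e-5 = 165850
SPL = 20 * log10(165850) = 104.39 dB


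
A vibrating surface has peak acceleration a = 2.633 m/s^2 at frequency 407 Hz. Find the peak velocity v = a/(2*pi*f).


omega = 2*pi*f = 2*pi*407 = 2557.26 rad/s
v = a / omega = 2.633 / 2557.26 = 0.0010296 m/s


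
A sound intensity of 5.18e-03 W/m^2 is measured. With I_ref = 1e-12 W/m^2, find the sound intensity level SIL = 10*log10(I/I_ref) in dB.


I / I_ref = 5.18e-03 / 1e-12 = 5.18e+09
SIL = 10 * log10(5.18e+09) = 97.143 dB


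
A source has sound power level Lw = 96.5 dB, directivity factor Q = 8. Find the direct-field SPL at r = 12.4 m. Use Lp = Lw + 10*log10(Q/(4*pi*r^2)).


4*pi*r^2 = 4*pi*12.4^2 = 1932.21 m^2
Q / (4*pi*r^2) = 8 / 1932.21 = 0.00414034
Lp = 96.5 + 10*log10(0.00414034) = 72.67 dB


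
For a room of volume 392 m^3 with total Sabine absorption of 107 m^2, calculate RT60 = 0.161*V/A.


RT60 = 0.161 * 392 / 107 = 0.58983 s


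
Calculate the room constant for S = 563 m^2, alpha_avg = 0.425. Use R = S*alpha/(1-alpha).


R = 563 * 0.425 / (1 - 0.425) = 416.13 m^2


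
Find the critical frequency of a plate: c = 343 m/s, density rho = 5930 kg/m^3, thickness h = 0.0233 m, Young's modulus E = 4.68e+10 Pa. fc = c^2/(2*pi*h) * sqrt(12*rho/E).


12*rho/E = 12*5930/4.68e+10 = 1.52051e-06
sqrt(12*rho/E) = sqrt(1.52051e-06) = 0.00123309
c^2/(2*pi*h) = 343^2/(2*pi*0.0233) = 803623
fc = 803623 * 0.00123309 = 990.94 Hz


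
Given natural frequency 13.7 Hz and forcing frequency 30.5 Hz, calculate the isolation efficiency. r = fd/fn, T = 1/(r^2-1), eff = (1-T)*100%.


r = 30.5 / 13.7 = 2.22628
r^2 - 1 = 2.22628^2 - 1 = 3.95632
T = 1/3.95632 = 0.25276
Efficiency = (1 - 0.25276)*100 = 74.724 %


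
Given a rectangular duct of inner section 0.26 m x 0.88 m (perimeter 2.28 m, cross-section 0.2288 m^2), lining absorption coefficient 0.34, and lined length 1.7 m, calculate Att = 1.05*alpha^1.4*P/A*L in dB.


alpha^1.4 = 0.34^1.4 = 0.220836
Attenuation rate = 1.05 * alpha^1.4 * P / A
= 1.05 * 0.220836 * 2.28 / 0.2288 = 2.31067 dB/m
Total Att = 2.31067 * 1.7 = 3.9281 dB


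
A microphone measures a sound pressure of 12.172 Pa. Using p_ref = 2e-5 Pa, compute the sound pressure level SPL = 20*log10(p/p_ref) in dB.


p / p_ref = 12.172 / 2e-5 = 608600
SPL = 20 * log10(608600) = 115.69 dB


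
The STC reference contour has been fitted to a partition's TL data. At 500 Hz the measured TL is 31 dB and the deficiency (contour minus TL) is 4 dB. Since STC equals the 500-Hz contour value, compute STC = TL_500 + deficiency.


By ASTM E413, STC = value of the fitted reference contour at 500 Hz.
Contour value at 500 Hz = TL_500 + deficiency = 31 + 4 = 35
STC = 35


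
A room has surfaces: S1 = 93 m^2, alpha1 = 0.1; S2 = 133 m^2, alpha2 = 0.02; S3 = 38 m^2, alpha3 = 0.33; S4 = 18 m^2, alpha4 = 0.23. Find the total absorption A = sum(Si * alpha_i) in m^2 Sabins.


93 * 0.1 = 9.3
133 * 0.02 = 2.66
38 * 0.33 = 12.54
18 * 0.23 = 4.14
A_total = 9.3 + 2.66 + 12.54 + 4.14 = 28.64 m^2


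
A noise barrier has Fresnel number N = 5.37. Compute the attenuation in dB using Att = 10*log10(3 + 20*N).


3 + 20*N = 3 + 20*5.37 = 110.4
Att = 10*log10(110.4) = 20.43 dB


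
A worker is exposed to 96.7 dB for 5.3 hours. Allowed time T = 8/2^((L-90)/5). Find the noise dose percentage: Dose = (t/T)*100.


T_allowed = 8 / 2^((96.7 - 90)/5) = 3.16017 hr
Dose = 5.3 / 3.16017 * 100 = 167.71 %


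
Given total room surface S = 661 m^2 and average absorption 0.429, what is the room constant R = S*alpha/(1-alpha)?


R = 661 * 0.429 / (1 - 0.429) = 496.62 m^2


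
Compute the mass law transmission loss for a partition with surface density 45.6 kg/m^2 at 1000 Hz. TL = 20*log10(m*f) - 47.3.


m * f = 45.6 * 1000 = 45600
20*log10(45600) = 93.1793 dB
TL = 93.1793 - 47.3 = 45.879 dB


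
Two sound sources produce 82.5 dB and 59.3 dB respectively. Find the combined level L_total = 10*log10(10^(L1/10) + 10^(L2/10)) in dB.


10^(82.5/10) = 1.77828e+08
10^(59.3/10) = 851138
Sum = 1.77828e+08 + 851138 = 1.78679e+08
L_total = 10*log10(1.78679e+08) = 82.521 dB


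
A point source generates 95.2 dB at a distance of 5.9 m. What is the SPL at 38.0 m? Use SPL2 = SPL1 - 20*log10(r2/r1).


r2/r1 = 38.0/5.9 = 6.44068
Correction = 20*log10(6.44068) = 16.1786 dB
SPL2 = 95.2 - 16.1786 = 79.021 dB


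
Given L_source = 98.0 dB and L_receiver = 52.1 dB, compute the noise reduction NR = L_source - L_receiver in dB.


NR = L_source - L_receiver (difference between source and receiving room levels)
NR = 98.0 - 52.1 = 45.9 dB


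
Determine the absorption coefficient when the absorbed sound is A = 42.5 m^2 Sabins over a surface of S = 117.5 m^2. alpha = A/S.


Absorption coefficient = absorbed power / incident power
alpha = A / S = 42.5 / 117.5 = 0.3617


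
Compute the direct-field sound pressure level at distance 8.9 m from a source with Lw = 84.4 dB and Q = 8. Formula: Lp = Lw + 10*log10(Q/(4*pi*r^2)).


4*pi*r^2 = 4*pi*8.9^2 = 995.382 m^2
Q / (4*pi*r^2) = 8 / 995.382 = 0.00803712
Lp = 84.4 + 10*log10(0.00803712) = 63.451 dB


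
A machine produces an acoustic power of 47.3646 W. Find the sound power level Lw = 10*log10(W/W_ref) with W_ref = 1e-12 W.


W / W_ref = 47.3646 / 1e-12 = 4.73646e+13
Lw = 10 * log10(4.73646e+13) = 136.75 dB


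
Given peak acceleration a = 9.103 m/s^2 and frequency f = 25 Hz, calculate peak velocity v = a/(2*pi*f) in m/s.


omega = 2*pi*f = 2*pi*25 = 157.08 rad/s
v = a / omega = 9.103 / 157.08 = 0.057951 m/s


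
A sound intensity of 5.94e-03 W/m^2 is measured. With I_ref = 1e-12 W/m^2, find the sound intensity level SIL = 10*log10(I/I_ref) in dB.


I / I_ref = 5.94e-03 / 1e-12 = 5.94e+09
SIL = 10 * log10(5.94e+09) = 97.738 dB


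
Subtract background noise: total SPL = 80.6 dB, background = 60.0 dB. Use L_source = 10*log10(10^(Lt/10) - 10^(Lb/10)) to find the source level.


10^(80.6/10) = 1.14815e+08
10^(60.0/10) = 1e+06
Difference = 1.14815e+08 - 1e+06 = 1.13815e+08
L_source = 10*log10(1.13815e+08) = 80.562 dB


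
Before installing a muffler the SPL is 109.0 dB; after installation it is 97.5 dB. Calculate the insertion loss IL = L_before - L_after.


Insertion loss = SPL without muffler - SPL with muffler
IL = 109.0 - 97.5 = 11.5 dB


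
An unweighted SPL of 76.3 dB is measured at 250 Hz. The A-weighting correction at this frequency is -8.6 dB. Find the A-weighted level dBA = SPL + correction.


A-weighting table: 250 Hz -> -8.6 dB correction
SPL_A = SPL + correction = 76.3 + (-8.6) = 67.7 dBA


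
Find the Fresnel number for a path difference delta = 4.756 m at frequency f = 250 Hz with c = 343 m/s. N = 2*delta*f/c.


N = 2*delta*f/c = 2*delta/lambda, where lambda = c/f
lambda = 343 / 250 = 1.372 m
N = 2 * 4.756 / 1.372 = 6.9329


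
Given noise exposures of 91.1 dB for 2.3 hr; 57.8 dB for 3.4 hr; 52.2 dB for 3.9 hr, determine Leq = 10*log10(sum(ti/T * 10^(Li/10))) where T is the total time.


T_total = 2.3 + 3.4 + 3.9 = 9.6 hr
(2.3/9.6) * 10^(91.1/10) = 3.08643e+08
(3.4/9.6) * 10^(57.8/10) = 213407
(3.9/9.6) * 10^(52.2/10) = 67420.7
Sum = 3.08643e+08 + 213407 + 67420.7 = 3.08924e+08
Leq = 10*log10(3.08924e+08) = 84.899 dB


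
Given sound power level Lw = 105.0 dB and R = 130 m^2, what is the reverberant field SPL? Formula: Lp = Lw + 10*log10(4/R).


4/R = 4/130 = 0.0307692
Lp = 105.0 + 10*log10(0.0307692) = 89.881 dB


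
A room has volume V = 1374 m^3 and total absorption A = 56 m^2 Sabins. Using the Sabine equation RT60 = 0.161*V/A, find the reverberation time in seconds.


RT60 = 0.161 * 1374 / 56 = 3.9503 s


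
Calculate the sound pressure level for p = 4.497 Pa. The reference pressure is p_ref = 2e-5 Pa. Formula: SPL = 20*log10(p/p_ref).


p / p_ref = 4.497 / 2e-5 = 224850
SPL = 20 * log10(224850) = 107.04 dB


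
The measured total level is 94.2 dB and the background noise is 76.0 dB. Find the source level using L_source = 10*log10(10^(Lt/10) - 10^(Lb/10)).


10^(94.2/10) = 2.63027e+09
10^(76.0/10) = 3.98107e+07
Difference = 2.63027e+09 - 3.98107e+07 = 2.59046e+09
L_source = 10*log10(2.59046e+09) = 94.134 dB


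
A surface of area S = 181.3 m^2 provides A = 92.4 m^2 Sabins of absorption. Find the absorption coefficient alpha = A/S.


Absorption coefficient = absorbed power / incident power
alpha = A / S = 92.4 / 181.3 = 0.50965


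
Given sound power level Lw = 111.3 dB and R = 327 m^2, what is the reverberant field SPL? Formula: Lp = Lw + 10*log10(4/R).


4/R = 4/327 = 0.0122324
Lp = 111.3 + 10*log10(0.0122324) = 92.175 dB


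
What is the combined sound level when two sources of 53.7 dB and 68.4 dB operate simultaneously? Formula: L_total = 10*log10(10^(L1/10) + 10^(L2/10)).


10^(53.7/10) = 234423
10^(68.4/10) = 6.91831e+06
Sum = 234423 + 6.91831e+06 = 7.15273e+06
L_total = 10*log10(7.15273e+06) = 68.545 dB


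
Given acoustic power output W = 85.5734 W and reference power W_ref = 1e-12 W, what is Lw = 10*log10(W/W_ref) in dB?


W / W_ref = 85.5734 / 1e-12 = 8.55734e+13
Lw = 10 * log10(8.55734e+13) = 139.32 dB


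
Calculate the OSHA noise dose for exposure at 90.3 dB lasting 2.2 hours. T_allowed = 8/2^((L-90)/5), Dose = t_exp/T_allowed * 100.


T_allowed = 8 / 2^((90.3 - 90)/5) = 7.67411 hr
Dose = 2.2 / 7.67411 * 100 = 28.668 %


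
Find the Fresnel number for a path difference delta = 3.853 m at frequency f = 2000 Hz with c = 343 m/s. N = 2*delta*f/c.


N = 2*delta*f/c = 2*delta/lambda, where lambda = c/f
lambda = 343 / 2000 = 0.1715 m
N = 2 * 3.853 / 0.1715 = 44.933


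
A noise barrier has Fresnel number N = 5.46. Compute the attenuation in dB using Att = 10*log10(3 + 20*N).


3 + 20*N = 3 + 20*5.46 = 112.2
Att = 10*log10(112.2) = 20.5 dB


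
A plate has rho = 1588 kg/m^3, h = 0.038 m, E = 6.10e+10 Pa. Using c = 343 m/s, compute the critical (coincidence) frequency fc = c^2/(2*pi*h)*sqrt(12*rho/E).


12*rho/E = 12*1588/6.10e+10 = 3.12393e-07
sqrt(12*rho/E) = sqrt(3.12393e-07) = 0.000558921
c^2/(2*pi*h) = 343^2/(2*pi*0.038) = 492748
fc = 492748 * 0.000558921 = 275.41 Hz


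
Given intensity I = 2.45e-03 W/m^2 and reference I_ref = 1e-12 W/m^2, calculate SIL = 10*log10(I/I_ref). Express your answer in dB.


I / I_ref = 2.45e-03 / 1e-12 = 2.45e+09
SIL = 10 * log10(2.45e+09) = 93.892 dB


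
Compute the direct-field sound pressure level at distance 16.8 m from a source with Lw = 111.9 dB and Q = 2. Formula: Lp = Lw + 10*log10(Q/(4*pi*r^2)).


4*pi*r^2 = 4*pi*16.8^2 = 3546.73 m^2
Q / (4*pi*r^2) = 2 / 3546.73 = 0.0005639
Lp = 111.9 + 10*log10(0.0005639) = 79.412 dB


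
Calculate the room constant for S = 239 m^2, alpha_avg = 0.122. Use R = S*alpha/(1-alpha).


R = 239 * 0.122 / (1 - 0.122) = 33.21 m^2


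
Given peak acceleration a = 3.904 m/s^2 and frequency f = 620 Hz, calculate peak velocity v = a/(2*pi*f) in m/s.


omega = 2*pi*f = 2*pi*620 = 3895.57 rad/s
v = a / omega = 3.904 / 3895.57 = 0.0010022 m/s


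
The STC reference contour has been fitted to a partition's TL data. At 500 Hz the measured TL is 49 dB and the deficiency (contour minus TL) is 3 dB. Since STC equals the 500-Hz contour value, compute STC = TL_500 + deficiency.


By ASTM E413, STC = value of the fitted reference contour at 500 Hz.
Contour value at 500 Hz = TL_500 + deficiency = 49 + 3 = 52
STC = 52


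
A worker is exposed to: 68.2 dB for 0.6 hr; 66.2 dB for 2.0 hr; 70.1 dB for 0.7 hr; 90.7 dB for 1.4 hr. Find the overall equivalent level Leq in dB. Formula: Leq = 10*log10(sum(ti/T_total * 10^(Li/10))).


T_total = 0.6 + 2.0 + 0.7 + 1.4 = 4.7 hr
(0.6/4.7) * 10^(68.2/10) = 843438
(2.0/4.7) * 10^(66.2/10) = 1.77391e+06
(0.7/4.7) * 10^(70.1/10) = 1.52405e+06
(1.4/4.7) * 10^(90.7/10) = 3.49969e+08
Sum = 843438 + 1.77391e+06 + 1.52405e+06 + 3.49969e+08 = 3.5411e+08
Leq = 10*log10(3.5411e+08) = 85.491 dB


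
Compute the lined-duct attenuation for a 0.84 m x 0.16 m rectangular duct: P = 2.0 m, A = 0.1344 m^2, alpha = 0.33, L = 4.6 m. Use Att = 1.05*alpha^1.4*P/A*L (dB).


alpha^1.4 = 0.33^1.4 = 0.211797
Attenuation rate = 1.05 * alpha^1.4 * P / A
= 1.05 * 0.211797 * 2.0 / 0.1344 = 3.30933 dB/m
Total Att = 3.30933 * 4.6 = 15.223 dB


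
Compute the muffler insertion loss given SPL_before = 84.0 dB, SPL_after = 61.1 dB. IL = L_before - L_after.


Insertion loss = SPL without muffler - SPL with muffler
IL = 84.0 - 61.1 = 22.9 dB


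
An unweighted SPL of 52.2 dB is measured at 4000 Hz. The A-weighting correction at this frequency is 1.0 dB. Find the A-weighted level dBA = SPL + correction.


A-weighting table: 4000 Hz -> 1.0 dB correction
SPL_A = SPL + correction = 52.2 + (1.0) = 53.2 dBA


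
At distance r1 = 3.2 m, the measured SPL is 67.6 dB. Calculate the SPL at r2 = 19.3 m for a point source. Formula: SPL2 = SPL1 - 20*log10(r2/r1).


r2/r1 = 19.3/3.2 = 6.03125
Correction = 20*log10(6.03125) = 15.6081 dB
SPL2 = 67.6 - 15.6081 = 51.992 dB


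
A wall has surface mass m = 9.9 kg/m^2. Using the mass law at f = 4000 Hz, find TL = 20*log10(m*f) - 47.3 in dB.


m * f = 9.9 * 4000 = 39600
20*log10(39600) = 91.9539 dB
TL = 91.9539 - 47.3 = 44.654 dB


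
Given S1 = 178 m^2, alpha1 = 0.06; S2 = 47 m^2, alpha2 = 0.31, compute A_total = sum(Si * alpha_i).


178 * 0.06 = 10.68
47 * 0.31 = 14.57
A_total = 10.68 + 14.57 = 25.25 m^2


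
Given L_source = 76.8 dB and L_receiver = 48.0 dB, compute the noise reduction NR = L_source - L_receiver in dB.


NR = L_source - L_receiver (difference between source and receiving room levels)
NR = 76.8 - 48.0 = 28.8 dB


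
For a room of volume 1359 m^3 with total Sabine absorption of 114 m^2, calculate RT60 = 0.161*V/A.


RT60 = 0.161 * 1359 / 114 = 1.9193 s


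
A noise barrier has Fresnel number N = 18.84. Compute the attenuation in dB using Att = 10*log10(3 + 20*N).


3 + 20*N = 3 + 20*18.84 = 379.8
Att = 10*log10(379.8) = 25.796 dB


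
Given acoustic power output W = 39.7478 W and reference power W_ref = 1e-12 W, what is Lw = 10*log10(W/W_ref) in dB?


W / W_ref = 39.7478 / 1e-12 = 3.97478e+13
Lw = 10 * log10(3.97478e+13) = 135.99 dB


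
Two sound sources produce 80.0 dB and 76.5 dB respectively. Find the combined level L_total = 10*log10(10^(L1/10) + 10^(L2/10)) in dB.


10^(80.0/10) = 1e+08
10^(76.5/10) = 4.46684e+07
Sum = 1e+08 + 4.46684e+07 = 1.44668e+08
L_total = 10*log10(1.44668e+08) = 81.604 dB


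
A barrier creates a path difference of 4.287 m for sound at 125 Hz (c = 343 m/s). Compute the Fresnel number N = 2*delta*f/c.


N = 2*delta*f/c = 2*delta/lambda, where lambda = c/f
lambda = 343 / 125 = 2.744 m
N = 2 * 4.287 / 2.744 = 3.1246


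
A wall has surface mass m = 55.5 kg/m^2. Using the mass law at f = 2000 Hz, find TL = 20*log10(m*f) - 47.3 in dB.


m * f = 55.5 * 2000 = 111000
20*log10(111000) = 100.906 dB
TL = 100.906 - 47.3 = 53.606 dB


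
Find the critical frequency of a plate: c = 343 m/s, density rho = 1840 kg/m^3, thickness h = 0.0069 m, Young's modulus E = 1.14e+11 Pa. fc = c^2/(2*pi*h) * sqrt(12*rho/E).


12*rho/E = 12*1840/1.14e+11 = 1.93684e-07
sqrt(12*rho/E) = sqrt(1.93684e-07) = 0.000440095
c^2/(2*pi*h) = 343^2/(2*pi*0.0069) = 2.71368e+06
fc = 2.71368e+06 * 0.000440095 = 1194.3 Hz


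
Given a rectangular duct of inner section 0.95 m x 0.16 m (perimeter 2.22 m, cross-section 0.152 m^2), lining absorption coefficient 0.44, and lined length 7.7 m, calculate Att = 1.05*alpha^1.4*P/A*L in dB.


alpha^1.4 = 0.44^1.4 = 0.316835
Attenuation rate = 1.05 * alpha^1.4 * P / A
= 1.05 * 0.316835 * 2.22 / 0.152 = 4.85883 dB/m
Total Att = 4.85883 * 7.7 = 37.413 dB


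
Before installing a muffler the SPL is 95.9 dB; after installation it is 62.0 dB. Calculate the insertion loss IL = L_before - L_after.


Insertion loss = SPL without muffler - SPL with muffler
IL = 95.9 - 62.0 = 33.9 dB


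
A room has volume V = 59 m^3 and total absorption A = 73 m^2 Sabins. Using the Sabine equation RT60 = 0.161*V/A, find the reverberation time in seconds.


RT60 = 0.161 * 59 / 73 = 0.13012 s


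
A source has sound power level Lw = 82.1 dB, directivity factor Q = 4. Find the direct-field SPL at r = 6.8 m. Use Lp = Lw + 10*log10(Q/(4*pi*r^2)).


4*pi*r^2 = 4*pi*6.8^2 = 581.069 m^2
Q / (4*pi*r^2) = 4 / 581.069 = 0.00688386
Lp = 82.1 + 10*log10(0.00688386) = 60.478 dB


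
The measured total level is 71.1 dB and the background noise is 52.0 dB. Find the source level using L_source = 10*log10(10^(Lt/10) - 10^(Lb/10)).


10^(71.1/10) = 1.28825e+07
10^(52.0/10) = 158489
Difference = 1.28825e+07 - 158489 = 1.2724e+07
L_source = 10*log10(1.2724e+07) = 71.046 dB


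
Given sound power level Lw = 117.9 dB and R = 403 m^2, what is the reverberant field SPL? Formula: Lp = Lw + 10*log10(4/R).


4/R = 4/403 = 0.00992556
Lp = 117.9 + 10*log10(0.00992556) = 97.868 dB


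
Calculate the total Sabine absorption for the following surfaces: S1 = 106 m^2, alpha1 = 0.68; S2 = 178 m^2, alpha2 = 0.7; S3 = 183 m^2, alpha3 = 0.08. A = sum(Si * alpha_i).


106 * 0.68 = 72.08
178 * 0.7 = 124.6
183 * 0.08 = 14.64
A_total = 72.08 + 124.6 + 14.64 = 211.32 m^2


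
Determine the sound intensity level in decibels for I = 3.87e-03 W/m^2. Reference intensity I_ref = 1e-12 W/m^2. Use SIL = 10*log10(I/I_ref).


I / I_ref = 3.87e-03 / 1e-12 = 3.87e+09
SIL = 10 * log10(3.87e+09) = 95.877 dB


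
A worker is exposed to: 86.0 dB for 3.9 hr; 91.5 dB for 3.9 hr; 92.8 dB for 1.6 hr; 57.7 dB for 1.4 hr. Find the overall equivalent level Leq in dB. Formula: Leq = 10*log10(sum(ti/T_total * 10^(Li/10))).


T_total = 3.9 + 3.9 + 1.6 + 1.4 = 10.8 hr
(3.9/10.8) * 10^(86.0/10) = 1.43761e+08
(3.9/10.8) * 10^(91.5/10) = 5.10083e+08
(1.6/10.8) * 10^(92.8/10) = 2.8229e+08
(1.4/10.8) * 10^(57.7/10) = 76331.6
Sum = 1.43761e+08 + 5.10083e+08 + 2.8229e+08 + 76331.6 = 9.3621e+08
Leq = 10*log10(9.3621e+08) = 89.714 dB


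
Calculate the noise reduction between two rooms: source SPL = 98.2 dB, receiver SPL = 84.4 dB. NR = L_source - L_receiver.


NR = L_source - L_receiver (difference between source and receiving room levels)
NR = 98.2 - 84.4 = 13.8 dB


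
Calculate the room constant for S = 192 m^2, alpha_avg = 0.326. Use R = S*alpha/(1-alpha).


R = 192 * 0.326 / (1 - 0.326) = 92.866 m^2


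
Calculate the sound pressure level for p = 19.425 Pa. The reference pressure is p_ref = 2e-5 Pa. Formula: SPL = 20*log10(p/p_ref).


p / p_ref = 19.425 / 2e-5 = 971250
SPL = 20 * log10(971250) = 119.75 dB


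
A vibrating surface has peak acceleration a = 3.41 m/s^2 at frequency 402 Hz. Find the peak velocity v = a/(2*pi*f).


omega = 2*pi*f = 2*pi*402 = 2525.84 rad/s
v = a / omega = 3.41 / 2525.84 = 0.00135 m/s


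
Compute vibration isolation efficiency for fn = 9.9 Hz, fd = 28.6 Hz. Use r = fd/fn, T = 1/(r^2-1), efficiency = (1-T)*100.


r = 28.6 / 9.9 = 2.88889
r^2 - 1 = 2.88889^2 - 1 = 7.34569
T = 1/7.34569 = 0.136134
Efficiency = (1 - 0.136134)*100 = 86.387 %


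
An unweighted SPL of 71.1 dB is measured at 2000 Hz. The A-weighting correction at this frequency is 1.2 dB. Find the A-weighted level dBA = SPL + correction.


A-weighting table: 2000 Hz -> 1.2 dB correction
SPL_A = SPL + correction = 71.1 + (1.2) = 72.3 dBA


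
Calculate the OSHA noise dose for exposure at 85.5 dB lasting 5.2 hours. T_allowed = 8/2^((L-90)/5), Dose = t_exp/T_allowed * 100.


T_allowed = 8 / 2^((85.5 - 90)/5) = 14.9285 hr
Dose = 5.2 / 14.9285 * 100 = 34.833 %


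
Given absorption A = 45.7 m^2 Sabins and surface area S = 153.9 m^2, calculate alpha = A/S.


Absorption coefficient = absorbed power / incident power
alpha = A / S = 45.7 / 153.9 = 0.29695


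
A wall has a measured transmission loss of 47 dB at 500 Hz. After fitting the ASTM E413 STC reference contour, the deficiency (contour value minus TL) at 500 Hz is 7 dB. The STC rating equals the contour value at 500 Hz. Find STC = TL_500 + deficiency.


By ASTM E413, STC = value of the fitted reference contour at 500 Hz.
Contour value at 500 Hz = TL_500 + deficiency = 47 + 7 = 54
STC = 54


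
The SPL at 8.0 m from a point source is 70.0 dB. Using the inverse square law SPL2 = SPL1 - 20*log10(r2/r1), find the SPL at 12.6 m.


r2/r1 = 12.6/8.0 = 1.575
Correction = 20*log10(1.575) = 3.94561 dB
SPL2 = 70.0 - 3.94561 = 66.054 dB


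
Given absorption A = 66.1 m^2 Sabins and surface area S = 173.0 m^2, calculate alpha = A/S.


Absorption coefficient = absorbed power / incident power
alpha = A / S = 66.1 / 173.0 = 0.38208


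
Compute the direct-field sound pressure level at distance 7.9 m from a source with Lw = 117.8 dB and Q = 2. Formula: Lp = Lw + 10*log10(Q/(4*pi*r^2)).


4*pi*r^2 = 4*pi*7.9^2 = 784.267 m^2
Q / (4*pi*r^2) = 2 / 784.267 = 0.00255015
Lp = 117.8 + 10*log10(0.00255015) = 91.866 dB


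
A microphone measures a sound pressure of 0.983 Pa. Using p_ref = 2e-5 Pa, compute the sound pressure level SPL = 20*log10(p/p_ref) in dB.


p / p_ref = 0.983 / 2e-5 = 49150
SPL = 20 * log10(49150) = 93.83 dB


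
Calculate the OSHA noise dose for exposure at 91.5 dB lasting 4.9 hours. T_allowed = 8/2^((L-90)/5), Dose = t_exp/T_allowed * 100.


T_allowed = 8 / 2^((91.5 - 90)/5) = 6.49802 hr
Dose = 4.9 / 6.49802 * 100 = 75.408 %


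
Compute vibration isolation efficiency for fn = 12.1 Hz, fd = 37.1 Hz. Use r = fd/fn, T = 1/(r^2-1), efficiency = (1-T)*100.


r = 37.1 / 12.1 = 3.06612
r^2 - 1 = 3.06612^2 - 1 = 8.40109
T = 1/8.40109 = 0.119032
Efficiency = (1 - 0.119032)*100 = 88.097 %


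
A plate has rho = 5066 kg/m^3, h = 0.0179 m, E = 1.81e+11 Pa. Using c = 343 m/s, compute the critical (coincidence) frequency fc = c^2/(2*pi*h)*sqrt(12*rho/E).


12*rho/E = 12*5066/1.81e+11 = 3.35867e-07
sqrt(12*rho/E) = sqrt(3.35867e-07) = 0.00057954
c^2/(2*pi*h) = 343^2/(2*pi*0.0179) = 1.04606e+06
fc = 1.04606e+06 * 0.00057954 = 606.23 Hz


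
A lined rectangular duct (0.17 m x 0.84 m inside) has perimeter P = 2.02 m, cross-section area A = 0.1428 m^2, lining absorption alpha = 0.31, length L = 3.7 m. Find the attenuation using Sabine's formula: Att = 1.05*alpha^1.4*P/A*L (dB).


alpha^1.4 = 0.31^1.4 = 0.194047
Attenuation rate = 1.05 * alpha^1.4 * P / A
= 1.05 * 0.194047 * 2.02 / 0.1428 = 2.88217 dB/m
Total Att = 2.88217 * 3.7 = 10.664 dB


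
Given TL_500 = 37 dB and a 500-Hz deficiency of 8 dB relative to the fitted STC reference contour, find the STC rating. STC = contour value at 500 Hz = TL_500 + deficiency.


By ASTM E413, STC = value of the fitted reference contour at 500 Hz.
Contour value at 500 Hz = TL_500 + deficiency = 37 + 8 = 45
STC = 45


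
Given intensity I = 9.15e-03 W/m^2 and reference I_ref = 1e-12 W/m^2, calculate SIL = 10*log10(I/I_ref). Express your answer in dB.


I / I_ref = 9.15e-03 / 1e-12 = 9.15e+09
SIL = 10 * log10(9.15e+09) = 99.614 dB


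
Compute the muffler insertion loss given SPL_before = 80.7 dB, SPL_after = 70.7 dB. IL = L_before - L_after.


Insertion loss = SPL without muffler - SPL with muffler
IL = 80.7 - 70.7 = 10 dB


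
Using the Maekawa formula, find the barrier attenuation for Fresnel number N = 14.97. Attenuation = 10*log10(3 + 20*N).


3 + 20*N = 3 + 20*14.97 = 302.4
Att = 10*log10(302.4) = 24.806 dB


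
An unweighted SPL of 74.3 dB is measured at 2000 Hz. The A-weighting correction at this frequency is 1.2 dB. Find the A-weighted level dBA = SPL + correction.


A-weighting table: 2000 Hz -> 1.2 dB correction
SPL_A = SPL + correction = 74.3 + (1.2) = 75.5 dBA


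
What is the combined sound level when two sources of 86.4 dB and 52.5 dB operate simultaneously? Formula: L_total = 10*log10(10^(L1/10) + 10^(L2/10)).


10^(86.4/10) = 4.36516e+08
10^(52.5/10) = 177828
Sum = 4.36516e+08 + 177828 = 4.36694e+08
L_total = 10*log10(4.36694e+08) = 86.402 dB


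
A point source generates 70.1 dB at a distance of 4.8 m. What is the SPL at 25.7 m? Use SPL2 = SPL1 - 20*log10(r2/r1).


r2/r1 = 25.7/4.8 = 5.35417
Correction = 20*log10(5.35417) = 14.5738 dB
SPL2 = 70.1 - 14.5738 = 55.526 dB


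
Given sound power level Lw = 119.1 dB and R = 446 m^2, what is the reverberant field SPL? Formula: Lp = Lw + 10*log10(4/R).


4/R = 4/446 = 0.00896861
Lp = 119.1 + 10*log10(0.00896861) = 98.627 dB


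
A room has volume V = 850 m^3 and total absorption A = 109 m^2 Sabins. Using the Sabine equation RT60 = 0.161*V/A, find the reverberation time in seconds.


RT60 = 0.161 * 850 / 109 = 1.2555 s


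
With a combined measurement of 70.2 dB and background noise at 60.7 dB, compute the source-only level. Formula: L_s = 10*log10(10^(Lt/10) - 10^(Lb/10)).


10^(70.2/10) = 1.04713e+07
10^(60.7/10) = 1.1749e+06
Difference = 1.04713e+07 - 1.1749e+06 = 9.2964e+06
L_source = 10*log10(9.2964e+06) = 69.683 dB


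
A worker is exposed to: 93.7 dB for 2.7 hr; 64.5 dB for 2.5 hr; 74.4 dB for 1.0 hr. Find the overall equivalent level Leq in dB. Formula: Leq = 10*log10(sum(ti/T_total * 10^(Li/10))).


T_total = 2.7 + 2.5 + 1.0 = 6.2 hr
(2.7/6.2) * 10^(93.7/10) = 1.02087e+09
(2.5/6.2) * 10^(64.5/10) = 1.13644e+06
(1.0/6.2) * 10^(74.4/10) = 4.4423e+06
Sum = 1.02087e+09 + 1.13644e+06 + 4.4423e+06 = 1.02645e+09
Leq = 10*log10(1.02645e+09) = 90.113 dB


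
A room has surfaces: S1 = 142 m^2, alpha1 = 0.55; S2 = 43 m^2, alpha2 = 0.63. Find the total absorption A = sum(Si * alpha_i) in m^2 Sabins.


142 * 0.55 = 78.1
43 * 0.63 = 27.09
A_total = 78.1 + 27.09 = 105.19 m^2


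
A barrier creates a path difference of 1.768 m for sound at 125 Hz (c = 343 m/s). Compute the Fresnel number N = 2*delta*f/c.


N = 2*delta*f/c = 2*delta/lambda, where lambda = c/f
lambda = 343 / 125 = 2.744 m
N = 2 * 1.768 / 2.744 = 1.2886


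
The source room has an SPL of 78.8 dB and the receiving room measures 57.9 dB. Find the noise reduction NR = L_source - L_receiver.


NR = L_source - L_receiver (difference between source and receiving room levels)
NR = 78.8 - 57.9 = 20.9 dB


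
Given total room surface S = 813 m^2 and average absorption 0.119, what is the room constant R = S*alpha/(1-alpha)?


R = 813 * 0.119 / (1 - 0.119) = 109.81 m^2


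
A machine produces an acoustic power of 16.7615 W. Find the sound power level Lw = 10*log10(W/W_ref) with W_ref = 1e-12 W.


W / W_ref = 16.7615 / 1e-12 = 1.67615e+13
Lw = 10 * log10(1.67615e+13) = 132.24 dB


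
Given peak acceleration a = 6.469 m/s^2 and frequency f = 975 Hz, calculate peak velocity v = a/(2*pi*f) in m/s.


omega = 2*pi*f = 2*pi*975 = 6126.11 rad/s
v = a / omega = 6.469 / 6126.11 = 0.001056 m/s


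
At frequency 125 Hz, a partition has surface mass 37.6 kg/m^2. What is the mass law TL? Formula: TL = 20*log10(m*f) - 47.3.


m * f = 37.6 * 125 = 4700
20*log10(4700) = 73.442 dB
TL = 73.442 - 47.3 = 26.142 dB


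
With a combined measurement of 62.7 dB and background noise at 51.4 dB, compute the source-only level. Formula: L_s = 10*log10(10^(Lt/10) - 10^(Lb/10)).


10^(62.7/10) = 1.86209e+06
10^(51.4/10) = 138038
Difference = 1.86209e+06 - 138038 = 1.72405e+06
L_source = 10*log10(1.72405e+06) = 62.365 dB


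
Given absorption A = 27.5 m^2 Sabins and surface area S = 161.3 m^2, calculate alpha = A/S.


Absorption coefficient = absorbed power / incident power
alpha = A / S = 27.5 / 161.3 = 0.17049


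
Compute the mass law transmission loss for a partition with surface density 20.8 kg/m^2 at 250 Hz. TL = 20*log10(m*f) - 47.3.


m * f = 20.8 * 250 = 5200
20*log10(5200) = 74.3201 dB
TL = 74.3201 - 47.3 = 27.02 dB


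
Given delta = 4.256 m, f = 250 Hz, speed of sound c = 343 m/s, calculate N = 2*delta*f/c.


N = 2*delta*f/c = 2*delta/lambda, where lambda = c/f
lambda = 343 / 250 = 1.372 m
N = 2 * 4.256 / 1.372 = 6.2041


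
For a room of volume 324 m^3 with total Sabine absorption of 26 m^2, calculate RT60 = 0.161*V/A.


RT60 = 0.161 * 324 / 26 = 2.0063 s


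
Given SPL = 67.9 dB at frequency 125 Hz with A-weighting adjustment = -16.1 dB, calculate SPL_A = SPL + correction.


A-weighting table: 125 Hz -> -16.1 dB correction
SPL_A = SPL + correction = 67.9 + (-16.1) = 51.8 dBA


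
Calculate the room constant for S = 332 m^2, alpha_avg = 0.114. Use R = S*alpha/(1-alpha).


R = 332 * 0.114 / (1 - 0.114) = 42.718 m^2


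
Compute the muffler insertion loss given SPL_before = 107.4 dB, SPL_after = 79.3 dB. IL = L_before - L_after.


Insertion loss = SPL without muffler - SPL with muffler
IL = 107.4 - 79.3 = 28.1 dB


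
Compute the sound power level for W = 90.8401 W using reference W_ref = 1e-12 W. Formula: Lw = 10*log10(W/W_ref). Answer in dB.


W / W_ref = 90.8401 / 1e-12 = 9.08401e+13
Lw = 10 * log10(9.08401e+13) = 139.58 dB


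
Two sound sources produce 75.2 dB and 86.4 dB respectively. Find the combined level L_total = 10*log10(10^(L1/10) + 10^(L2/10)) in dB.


10^(75.2/10) = 3.31131e+07
10^(86.4/10) = 4.36516e+08
Sum = 3.31131e+07 + 4.36516e+08 = 4.69629e+08
L_total = 10*log10(4.69629e+08) = 86.718 dB


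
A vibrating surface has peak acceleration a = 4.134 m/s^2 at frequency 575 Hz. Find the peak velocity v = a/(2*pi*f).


omega = 2*pi*f = 2*pi*575 = 3612.83 rad/s
v = a / omega = 4.134 / 3612.83 = 0.0011443 m/s


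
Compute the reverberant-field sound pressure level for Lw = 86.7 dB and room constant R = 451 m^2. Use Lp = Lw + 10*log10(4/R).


4/R = 4/451 = 0.00886918
Lp = 86.7 + 10*log10(0.00886918) = 66.179 dB


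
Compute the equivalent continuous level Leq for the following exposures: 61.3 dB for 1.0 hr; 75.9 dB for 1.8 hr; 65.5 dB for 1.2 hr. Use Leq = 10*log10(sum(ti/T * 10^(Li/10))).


T_total = 1.0 + 1.8 + 1.2 = 4.0 hr
(1.0/4.0) * 10^(61.3/10) = 337241
(1.8/4.0) * 10^(75.9/10) = 1.7507e+07
(1.2/4.0) * 10^(65.5/10) = 1.06444e+06
Sum = 337241 + 1.7507e+07 + 1.06444e+06 = 1.89087e+07
Leq = 10*log10(1.89087e+07) = 72.767 dB


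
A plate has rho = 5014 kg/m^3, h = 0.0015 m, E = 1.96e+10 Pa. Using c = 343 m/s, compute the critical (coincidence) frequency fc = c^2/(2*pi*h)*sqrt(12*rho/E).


12*rho/E = 12*5014/1.96e+10 = 3.0698e-06
sqrt(12*rho/E) = sqrt(3.0698e-06) = 0.00175208
c^2/(2*pi*h) = 343^2/(2*pi*0.0015) = 1.24829e+07
fc = 1.24829e+07 * 0.00175208 = 21871 Hz


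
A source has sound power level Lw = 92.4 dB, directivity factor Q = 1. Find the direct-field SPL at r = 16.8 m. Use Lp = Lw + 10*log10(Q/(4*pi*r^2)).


4*pi*r^2 = 4*pi*16.8^2 = 3546.73 m^2
Q / (4*pi*r^2) = 1 / 3546.73 = 0.00028195
Lp = 92.4 + 10*log10(0.00028195) = 56.902 dB


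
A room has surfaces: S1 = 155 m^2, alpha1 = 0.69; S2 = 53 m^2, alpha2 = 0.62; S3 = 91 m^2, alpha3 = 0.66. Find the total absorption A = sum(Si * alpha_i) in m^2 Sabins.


155 * 0.69 = 106.95
53 * 0.62 = 32.86
91 * 0.66 = 60.06
A_total = 106.95 + 32.86 + 60.06 = 199.87 m^2


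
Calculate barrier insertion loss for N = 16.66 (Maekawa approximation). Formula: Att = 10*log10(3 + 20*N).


3 + 20*N = 3 + 20*16.66 = 336.2
Att = 10*log10(336.2) = 25.266 dB


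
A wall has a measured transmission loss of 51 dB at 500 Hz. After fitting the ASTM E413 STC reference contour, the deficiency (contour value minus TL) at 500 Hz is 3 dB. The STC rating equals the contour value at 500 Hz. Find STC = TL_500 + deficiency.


By ASTM E413, STC = value of the fitted reference contour at 500 Hz.
Contour value at 500 Hz = TL_500 + deficiency = 51 + 3 = 54
STC = 54


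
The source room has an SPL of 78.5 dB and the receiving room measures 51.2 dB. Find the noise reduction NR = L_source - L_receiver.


NR = L_source - L_receiver (difference between source and receiving room levels)
NR = 78.5 - 51.2 = 27.3 dB


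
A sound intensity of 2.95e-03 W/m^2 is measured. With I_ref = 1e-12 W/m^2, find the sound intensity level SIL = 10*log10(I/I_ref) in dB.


I / I_ref = 2.95e-03 / 1e-12 = 2.95e+09
SIL = 10 * log10(2.95e+09) = 94.698 dB


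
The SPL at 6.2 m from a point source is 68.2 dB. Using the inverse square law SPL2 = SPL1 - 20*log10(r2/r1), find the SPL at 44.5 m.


r2/r1 = 44.5/6.2 = 7.17742
Correction = 20*log10(7.17742) = 17.1194 dB
SPL2 = 68.2 - 17.1194 = 51.081 dB


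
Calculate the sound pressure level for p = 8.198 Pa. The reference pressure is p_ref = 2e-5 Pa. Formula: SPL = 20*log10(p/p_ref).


p / p_ref = 8.198 / 2e-5 = 409900
SPL = 20 * log10(409900) = 112.25 dB
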